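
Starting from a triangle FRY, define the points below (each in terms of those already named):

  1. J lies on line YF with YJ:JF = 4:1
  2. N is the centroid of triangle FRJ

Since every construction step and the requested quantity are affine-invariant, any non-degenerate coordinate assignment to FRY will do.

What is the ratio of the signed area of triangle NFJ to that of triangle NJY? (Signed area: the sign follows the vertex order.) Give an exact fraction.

Work in coordinates with F = (0, 0), R = (1, 0), Y = (0, 1).
1. J lies on line YF with YJ:JF = 4:1 ⇒ J = (0, 1/5)
2. N is the centroid of triangle FRJ ⇒ N = (1/3, 1/15)
2·[NFJ] = -1/15, 2·[NJY] = -4/15
[NFJ]:[NJY] = -1/15:-4/15 = 1/4

[NFJ]:[NJY] = 1/4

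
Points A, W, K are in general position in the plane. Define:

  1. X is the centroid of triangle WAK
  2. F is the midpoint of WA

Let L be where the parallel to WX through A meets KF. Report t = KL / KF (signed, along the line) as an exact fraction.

Assign A = (0, 0), W = (1, 0), K = (0, 1) — the answer is frame-independent, so this choice is without loss of generality.
1. X is the centroid of triangle WAK ⇒ X = (1/3, 1/3)
2. F is the midpoint of WA ⇒ F = (1/2, 0)
through A parallel to WX: direction (-2/3, 1/3); meets KF at L = (2/3, -1/3)
L = K + t·(F−K) with t = 4/3

t = 4/3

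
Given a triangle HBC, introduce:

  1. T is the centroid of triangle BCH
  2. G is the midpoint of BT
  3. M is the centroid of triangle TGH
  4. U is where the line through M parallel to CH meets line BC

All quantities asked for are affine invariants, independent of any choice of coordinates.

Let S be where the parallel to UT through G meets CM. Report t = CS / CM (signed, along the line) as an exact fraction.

t = 2

Assign H = (0, 0), B = (1, 0), C = (0, 1) — the answer is frame-independent, so this choice is without loss of generality.
1. T is the centroid of triangle BCH ⇒ T = (1/3, 1/3)
2. G is the midpoint of BT ⇒ G = (2/3, 1/6)
3. M is the centroid of triangle TGH ⇒ M = (1/3, 1/6)
4. U is where the line through M parallel to CH meets line BC ⇒ U = (1/3, 2/3)
through G parallel to UT: direction (0, -1/3); meets CM at S = (2/3, -2/3)
S = C + t·(M−C) with t = 2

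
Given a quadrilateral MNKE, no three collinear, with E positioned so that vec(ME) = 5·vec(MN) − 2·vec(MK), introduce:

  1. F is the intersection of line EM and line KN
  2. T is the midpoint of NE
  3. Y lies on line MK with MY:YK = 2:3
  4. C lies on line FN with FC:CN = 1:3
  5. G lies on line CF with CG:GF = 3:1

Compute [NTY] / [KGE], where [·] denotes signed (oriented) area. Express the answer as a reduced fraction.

[NTY]:[KGE] = -4/65

Set M = (0, 0), N = (1, 0), K = (0, 1), E = (5, -2); any affine frame gives the same invariant.
1. F is the intersection of line EM and line KN ⇒ F = (5/3, -2/3)
2. T is the midpoint of NE ⇒ T = (3, -1)
3. Y lies on line MK with MY:YK = 2:3 ⇒ Y = (0, 2/5)
4. C lies on line FN with FC:CN = 1:3 ⇒ C = (3/2, -1/2)
5. G lies on line CF with CG:GF = 3:1 ⇒ G = (13/8, -5/8)
2·[NTY] = -1/5, 2·[KGE] = 13/4
[NTY]:[KGE] = -1/5:13/4 = -4/65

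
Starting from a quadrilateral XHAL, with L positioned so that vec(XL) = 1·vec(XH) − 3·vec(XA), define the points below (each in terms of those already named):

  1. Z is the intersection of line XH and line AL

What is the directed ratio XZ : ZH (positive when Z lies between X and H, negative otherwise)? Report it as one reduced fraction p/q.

XZ:ZH = 1/3

Work in coordinates with X = (0, 0), H = (1, 0), A = (0, 1), L = (1, -3).
1. Z is the intersection of line XH and line AL ⇒ Z = (1/4, 0)
Z = X + t·(H−X) with t = 1/4, so XZ:ZH = t:(1−t) = 1/4:3/4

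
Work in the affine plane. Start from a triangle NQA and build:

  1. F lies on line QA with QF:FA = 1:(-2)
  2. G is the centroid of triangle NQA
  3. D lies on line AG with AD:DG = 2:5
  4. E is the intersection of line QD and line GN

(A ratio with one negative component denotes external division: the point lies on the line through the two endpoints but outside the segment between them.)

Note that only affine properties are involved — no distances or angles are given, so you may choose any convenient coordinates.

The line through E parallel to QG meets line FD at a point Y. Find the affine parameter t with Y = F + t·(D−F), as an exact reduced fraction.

Choose coordinates N = (0, 0), Q = (1, 0), A = (0, 1).
1. F lies on line QA with QF:FA = 1:(-2) ⇒ F = (2, -1)
2. G is the centroid of triangle NQA ⇒ G = (1/3, 1/3)
3. D lies on line AG with AD:DG = 2:5 ⇒ D = (2/21, 17/21)
4. E is the intersection of line QD and line GN ⇒ E = (17/36, 17/36)
through E parallel to QG: direction (-2/3, 1/3); meets FD at Y = (23/54, 107/216)
Y = F + t·(D−F) with t = 119/144

t = 119/144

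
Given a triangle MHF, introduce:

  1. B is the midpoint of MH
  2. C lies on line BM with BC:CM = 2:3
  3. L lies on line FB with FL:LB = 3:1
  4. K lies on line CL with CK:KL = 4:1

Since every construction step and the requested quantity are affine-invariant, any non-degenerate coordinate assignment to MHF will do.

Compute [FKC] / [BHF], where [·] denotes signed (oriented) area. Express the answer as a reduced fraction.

[FKC]:[BHF] = -6/25

Assign M = (0, 0), H = (1, 0), F = (0, 1) — the answer is frame-independent, so this choice is without loss of generality.
1. B is the midpoint of MH ⇒ B = (1/2, 0)
2. C lies on line BM with BC:CM = 2:3 ⇒ C = (3/10, 0)
3. L lies on line FB with FL:LB = 3:1 ⇒ L = (3/8, 1/4)
4. K lies on line CL with CK:KL = 4:1 ⇒ K = (9/25, 1/5)
2·[FKC] = -3/25, 2·[BHF] = 1/2
[FKC]:[BHF] = -3/25:1/2 = -6/25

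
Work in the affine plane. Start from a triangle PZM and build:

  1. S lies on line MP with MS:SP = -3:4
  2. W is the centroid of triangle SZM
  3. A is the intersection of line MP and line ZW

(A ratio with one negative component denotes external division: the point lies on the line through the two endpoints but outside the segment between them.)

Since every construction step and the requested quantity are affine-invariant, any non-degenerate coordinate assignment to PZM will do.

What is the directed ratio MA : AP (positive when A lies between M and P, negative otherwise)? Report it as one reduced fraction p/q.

Assign P = (0, 0), Z = (1, 0), M = (0, 1) — the answer is frame-independent, so this choice is without loss of generality.
1. S lies on line MP with MS:SP = -3:4 ⇒ S = (0, 4)
2. W is the centroid of triangle SZM ⇒ W = (1/3, 5/3)
3. A is the intersection of line MP and line ZW ⇒ A = (0, 5/2)
A = M + t·(P−M) with t = -3/2, so MA:AP = t:(1−t) = -3/2:5/2

MA:AP = -3/5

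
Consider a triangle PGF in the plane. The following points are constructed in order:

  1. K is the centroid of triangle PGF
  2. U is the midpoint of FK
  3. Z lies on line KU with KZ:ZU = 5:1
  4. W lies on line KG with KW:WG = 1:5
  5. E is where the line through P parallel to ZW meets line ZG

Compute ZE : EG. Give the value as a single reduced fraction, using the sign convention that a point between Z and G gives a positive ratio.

ZE:EG = -47/72

Assign P = (0, 0), G = (1, 0), F = (0, 1) — the answer is frame-independent, so this choice is without loss of generality.
1. K is the centroid of triangle PGF ⇒ K = (1/3, 1/3)
2. U is the midpoint of FK ⇒ U = (1/6, 2/3)
3. Z lies on line KU with KZ:ZU = 5:1 ⇒ Z = (7/36, 11/18)
4. W lies on line KG with KW:WG = 1:5 ⇒ W = (4/9, 5/18)
5. E is where the line through P parallel to ZW meets line ZG ⇒ E = (-33/25, 44/25)
E = Z + t·(G−Z) with t = -47/25, so ZE:EG = t:(1−t) = -47/25:72/25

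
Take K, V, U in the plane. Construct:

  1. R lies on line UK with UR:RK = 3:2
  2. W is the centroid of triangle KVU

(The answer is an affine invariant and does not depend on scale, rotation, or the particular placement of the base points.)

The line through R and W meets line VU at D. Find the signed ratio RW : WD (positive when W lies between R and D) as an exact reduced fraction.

Assign K = (0, 0), V = (1, 0), U = (0, 1) — the answer is frame-independent, so this choice is without loss of generality.
1. R lies on line UK with UR:RK = 3:2 ⇒ R = (0, 2/5)
2. W is the centroid of triangle KVU ⇒ W = (1/3, 1/3)
line RW meets VU at D = (3/4, 1/4)
W = R + t·(D−R) with t = 4/9, so RW:WD = 4/9:5/9

RW:WD = 4/5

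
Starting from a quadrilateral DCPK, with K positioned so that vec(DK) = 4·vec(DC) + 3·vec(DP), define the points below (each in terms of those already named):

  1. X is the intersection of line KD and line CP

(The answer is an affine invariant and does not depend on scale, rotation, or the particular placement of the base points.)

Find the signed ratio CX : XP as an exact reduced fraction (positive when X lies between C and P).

Work in coordinates with D = (0, 0), C = (1, 0), P = (0, 1), K = (4, 3).
1. X is the intersection of line KD and line CP ⇒ X = (4/7, 3/7)
X = C + t·(P−C) with t = 3/7, so CX:XP = t:(1−t) = 3/7:4/7

CX:XP = 3/4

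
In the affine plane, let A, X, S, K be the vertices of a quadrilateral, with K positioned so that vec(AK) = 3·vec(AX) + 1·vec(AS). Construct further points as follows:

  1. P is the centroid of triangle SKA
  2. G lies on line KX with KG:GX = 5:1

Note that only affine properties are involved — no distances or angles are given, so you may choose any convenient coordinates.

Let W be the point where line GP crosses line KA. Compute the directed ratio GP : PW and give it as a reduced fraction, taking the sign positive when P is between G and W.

GP:PW = -11/6

Choose coordinates A = (0, 0), X = (1, 0), S = (0, 1), K = (3, 1).
1. P is the centroid of triangle SKA ⇒ P = (1, 2/3)
2. G lies on line KX with KG:GX = 5:1 ⇒ G = (4/3, 1/6)
line GP meets KA at W = (13/11, 13/33)
P = G + t·(W−G) with t = 11/5, so GP:PW = 11/5:-6/5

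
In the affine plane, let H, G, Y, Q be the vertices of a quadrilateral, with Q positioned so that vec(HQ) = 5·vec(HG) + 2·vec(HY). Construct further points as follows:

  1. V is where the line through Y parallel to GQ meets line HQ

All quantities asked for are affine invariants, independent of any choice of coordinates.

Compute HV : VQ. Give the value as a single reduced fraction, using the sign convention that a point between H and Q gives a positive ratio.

HV:VQ = -2/3

Work in coordinates with H = (0, 0), G = (1, 0), Y = (0, 1), Q = (5, 2).
1. V is where the line through Y parallel to GQ meets line HQ ⇒ V = (-10, -4)
V = H + t·(Q−H) with t = -2, so HV:VQ = t:(1−t) = -2:3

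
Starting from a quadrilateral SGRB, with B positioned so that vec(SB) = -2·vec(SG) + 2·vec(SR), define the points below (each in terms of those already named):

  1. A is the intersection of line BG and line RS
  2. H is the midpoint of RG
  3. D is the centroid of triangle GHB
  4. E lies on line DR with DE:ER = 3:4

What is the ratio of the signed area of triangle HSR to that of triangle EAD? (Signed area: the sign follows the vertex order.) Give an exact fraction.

Choose coordinates S = (0, 0), G = (1, 0), R = (0, 1), B = (-2, 2).
1. A is the intersection of line BG and line RS ⇒ A = (0, 2/3)
2. H is the midpoint of RG ⇒ H = (1/2, 1/2)
3. D is the centroid of triangle GHB ⇒ D = (-1/6, 5/6)
4. E lies on line DR with DE:ER = 3:4 ⇒ E = (-2/21, 19/21)
2·[HSR] = -1/2, 2·[EAD] = -1/42
[HSR]:[EAD] = -1/2:-1/42 = 21

[HSR]:[EAD] = 21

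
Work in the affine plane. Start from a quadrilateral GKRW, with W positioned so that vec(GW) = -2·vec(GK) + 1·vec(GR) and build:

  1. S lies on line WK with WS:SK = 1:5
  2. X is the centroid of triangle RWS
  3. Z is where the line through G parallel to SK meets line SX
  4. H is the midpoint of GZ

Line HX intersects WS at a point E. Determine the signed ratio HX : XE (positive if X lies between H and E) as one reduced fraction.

Set G = (0, 0), K = (1, 0), R = (0, 1), W = (-2, 1); any affine frame gives the same invariant.
1. S lies on line WK with WS:SK = 1:5 ⇒ S = (-3/2, 5/6)
2. X is the centroid of triangle RWS ⇒ X = (-7/6, 17/18)
3. Z is where the line through G parallel to SK meets line SX ⇒ Z = (-2, 2/3)
4. H is the midpoint of GZ ⇒ H = (-1, 1/3)
line HX meets WS at E = (-11/10, 7/10)
X = H + t·(E−H) with t = 5/3, so HX:XE = 5/3:-2/3

HX:XE = -5/2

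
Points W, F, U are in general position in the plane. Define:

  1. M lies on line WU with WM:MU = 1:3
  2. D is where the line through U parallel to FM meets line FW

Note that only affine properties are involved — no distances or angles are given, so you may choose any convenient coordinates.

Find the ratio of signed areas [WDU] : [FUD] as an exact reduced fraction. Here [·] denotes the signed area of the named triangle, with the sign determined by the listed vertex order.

Set W = (0, 0), F = (1, 0), U = (0, 1); any affine frame gives the same invariant.
1. M lies on line WU with WM:MU = 1:3 ⇒ M = (0, 1/4)
2. D is where the line through U parallel to FM meets line FW ⇒ D = (4, 0)
2·[WDU] = 4, 2·[FUD] = -3
[WDU]:[FUD] = 4:-3 = -4/3

[WDU]:[FUD] = -4/3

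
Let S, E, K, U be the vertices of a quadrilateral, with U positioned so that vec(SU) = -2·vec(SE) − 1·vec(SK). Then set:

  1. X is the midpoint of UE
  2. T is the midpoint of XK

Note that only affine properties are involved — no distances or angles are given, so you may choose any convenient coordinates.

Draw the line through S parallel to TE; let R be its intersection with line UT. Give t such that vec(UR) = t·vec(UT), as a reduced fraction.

Set S = (0, 0), E = (1, 0), K = (0, 1), U = (-2, -1); any affine frame gives the same invariant.
1. X is the midpoint of UE ⇒ X = (-1/2, -1/2)
2. T is the midpoint of XK ⇒ T = (-1/4, 1/4)
through S parallel to TE: direction (5/4, -1/4); meets UT at R = (-15/32, 3/32)
R = U + t·(T−U) with t = 7/8

t = 7/8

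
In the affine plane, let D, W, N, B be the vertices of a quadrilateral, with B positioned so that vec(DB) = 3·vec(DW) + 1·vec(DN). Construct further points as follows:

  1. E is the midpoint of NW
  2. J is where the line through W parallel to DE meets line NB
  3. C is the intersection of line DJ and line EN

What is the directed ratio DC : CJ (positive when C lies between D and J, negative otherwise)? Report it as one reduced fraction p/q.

Set D = (0, 0), W = (1, 0), N = (0, 1), B = (3, 1); any affine frame gives the same invariant.
1. E is the midpoint of NW ⇒ E = (1/2, 1/2)
2. J is where the line through W parallel to DE meets line NB ⇒ J = (2, 1)
3. C is the intersection of line DJ and line EN ⇒ C = (2/3, 1/3)
C = D + t·(J−D) with t = 1/3, so DC:CJ = t:(1−t) = 1/3:2/3

DC:CJ = 1/2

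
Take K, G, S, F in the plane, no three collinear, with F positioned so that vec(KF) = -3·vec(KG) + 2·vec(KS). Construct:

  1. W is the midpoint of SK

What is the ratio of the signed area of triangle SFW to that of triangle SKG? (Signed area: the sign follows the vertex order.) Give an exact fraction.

[SFW]:[SKG] = 3/2

Work in coordinates with K = (0, 0), G = (1, 0), S = (0, 1), F = (-3, 2).
1. W is the midpoint of SK ⇒ W = (0, 1/2)
2·[SFW] = 3/2, 2·[SKG] = 1
[SFW]:[SKG] = 3/2:1 = 3/2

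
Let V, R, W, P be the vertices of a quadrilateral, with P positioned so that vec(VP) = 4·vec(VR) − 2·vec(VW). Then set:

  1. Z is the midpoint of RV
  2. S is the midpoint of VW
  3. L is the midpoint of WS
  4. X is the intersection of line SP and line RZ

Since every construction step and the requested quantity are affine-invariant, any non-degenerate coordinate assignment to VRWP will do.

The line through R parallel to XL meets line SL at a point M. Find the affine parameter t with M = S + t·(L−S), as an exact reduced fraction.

t = 7/4

Assign V = (0, 0), R = (1, 0), W = (0, 1), P = (4, -2) — the answer is frame-independent, so this choice is without loss of generality.
1. Z is the midpoint of RV ⇒ Z = (1/2, 0)
2. S is the midpoint of VW ⇒ S = (0, 1/2)
3. L is the midpoint of WS ⇒ L = (0, 3/4)
4. X is the intersection of line SP and line RZ ⇒ X = (4/5, 0)
through R parallel to XL: direction (-4/5, 3/4); meets SL at M = (0, 15/16)
M = S + t·(L−S) with t = 7/4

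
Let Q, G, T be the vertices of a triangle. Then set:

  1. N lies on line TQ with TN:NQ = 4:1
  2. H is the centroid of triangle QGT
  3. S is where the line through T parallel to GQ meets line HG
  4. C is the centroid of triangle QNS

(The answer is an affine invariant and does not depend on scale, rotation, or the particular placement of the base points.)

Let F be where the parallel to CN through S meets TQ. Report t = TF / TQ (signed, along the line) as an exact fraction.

Choose coordinates Q = (0, 0), G = (1, 0), T = (0, 1).
1. N lies on line TQ with TN:NQ = 4:1 ⇒ N = (0, 1/5)
2. H is the centroid of triangle QGT ⇒ H = (1/3, 1/3)
3. S is where the line through T parallel to GQ meets line HG ⇒ S = (-1, 1)
4. C is the centroid of triangle QNS ⇒ C = (-1/3, 2/5)
through S parallel to CN: direction (1/3, -1/5); meets TQ at F = (0, 2/5)
F = T + t·(Q−T) with t = 3/5

t = 3/5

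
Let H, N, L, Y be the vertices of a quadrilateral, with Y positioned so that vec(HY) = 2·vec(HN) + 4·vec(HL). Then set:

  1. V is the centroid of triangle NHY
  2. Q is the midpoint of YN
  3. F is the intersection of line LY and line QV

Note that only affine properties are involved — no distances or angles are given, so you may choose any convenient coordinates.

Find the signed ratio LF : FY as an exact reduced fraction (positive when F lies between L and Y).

Choose coordinates H = (0, 0), N = (1, 0), L = (0, 1), Y = (2, 4).
1. V is the centroid of triangle NHY ⇒ V = (1, 4/3)
2. Q is the midpoint of YN ⇒ Q = (3/2, 2)
3. F is the intersection of line LY and line QV ⇒ F = (-6, -8)
F = L + t·(Y−L) with t = -3, so LF:FY = t:(1−t) = -3:4

LF:FY = -3/4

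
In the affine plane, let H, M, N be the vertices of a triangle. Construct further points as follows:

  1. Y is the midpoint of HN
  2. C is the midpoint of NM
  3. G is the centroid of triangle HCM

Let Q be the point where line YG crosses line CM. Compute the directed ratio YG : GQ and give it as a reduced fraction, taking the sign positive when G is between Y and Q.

Set H = (0, 0), M = (1, 0), N = (0, 1); any affine frame gives the same invariant.
1. Y is the midpoint of HN ⇒ Y = (0, 1/2)
2. C is the midpoint of NM ⇒ C = (1/2, 1/2)
3. G is the centroid of triangle HCM ⇒ G = (1/2, 1/6)
line YG meets CM at Q = (3/2, -1/2)
G = Y + t·(Q−Y) with t = 1/3, so YG:GQ = 1/3:2/3

YG:GQ = 1/2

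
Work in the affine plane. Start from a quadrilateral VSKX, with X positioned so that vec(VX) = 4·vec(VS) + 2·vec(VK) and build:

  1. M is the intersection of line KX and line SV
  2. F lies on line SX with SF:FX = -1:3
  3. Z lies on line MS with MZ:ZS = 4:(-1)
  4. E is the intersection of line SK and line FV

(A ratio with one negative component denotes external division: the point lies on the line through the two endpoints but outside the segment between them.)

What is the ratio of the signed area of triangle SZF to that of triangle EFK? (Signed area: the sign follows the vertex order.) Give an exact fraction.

[SZF]:[EFK] = 2

Choose coordinates V = (0, 0), S = (1, 0), K = (0, 1), X = (4, 2).
1. M is the intersection of line KX and line SV ⇒ M = (-4, 0)
2. F lies on line SX with SF:FX = -1:3 ⇒ F = (-1/2, -1)
3. Z lies on line MS with MZ:ZS = 4:(-1) ⇒ Z = (8/3, 0)
4. E is the intersection of line SK and line FV ⇒ E = (1/3, 2/3)
2·[SZF] = -5/3, 2·[EFK] = -5/6
[SZF]:[EFK] = -5/3:-5/6 = 2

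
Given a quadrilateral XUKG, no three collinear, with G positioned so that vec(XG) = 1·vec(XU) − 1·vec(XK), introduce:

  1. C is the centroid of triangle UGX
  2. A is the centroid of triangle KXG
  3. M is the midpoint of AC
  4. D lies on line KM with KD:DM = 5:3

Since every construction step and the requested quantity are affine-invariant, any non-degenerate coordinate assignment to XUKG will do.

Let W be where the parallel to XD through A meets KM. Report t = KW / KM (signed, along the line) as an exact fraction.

t = 29/36

Choose coordinates X = (0, 0), U = (1, 0), K = (0, 1), G = (1, -1).
1. C is the centroid of triangle UGX ⇒ C = (2/3, -1/3)
2. A is the centroid of triangle KXG ⇒ A = (1/3, 0)
3. M is the midpoint of AC ⇒ M = (1/2, -1/6)
4. D lies on line KM with KD:DM = 5:3 ⇒ D = (5/16, 13/48)
through A parallel to XD: direction (5/16, 13/48); meets KM at W = (29/72, 13/216)
W = K + t·(M−K) with t = 29/36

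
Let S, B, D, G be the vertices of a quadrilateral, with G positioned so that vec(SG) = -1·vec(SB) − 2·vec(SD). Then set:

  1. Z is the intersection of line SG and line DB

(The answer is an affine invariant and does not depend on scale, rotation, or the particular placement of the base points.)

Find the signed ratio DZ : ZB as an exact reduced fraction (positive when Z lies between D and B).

DZ:ZB = 1/2

Work in coordinates with S = (0, 0), B = (1, 0), D = (0, 1), G = (-1, -2).
1. Z is the intersection of line SG and line DB ⇒ Z = (1/3, 2/3)
Z = D + t·(B−D) with t = 1/3, so DZ:ZB = t:(1−t) = 1/3:2/3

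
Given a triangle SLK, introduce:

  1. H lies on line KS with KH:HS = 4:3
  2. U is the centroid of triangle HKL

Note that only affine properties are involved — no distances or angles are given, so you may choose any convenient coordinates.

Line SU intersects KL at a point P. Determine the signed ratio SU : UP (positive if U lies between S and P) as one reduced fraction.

SU:UP = 17/4

Set S = (0, 0), L = (1, 0), K = (0, 1); any affine frame gives the same invariant.
1. H lies on line KS with KH:HS = 4:3 ⇒ H = (0, 3/7)
2. U is the centroid of triangle HKL ⇒ U = (1/3, 10/21)
line SU meets KL at P = (7/17, 10/17)
U = S + t·(P−S) with t = 17/21, so SU:UP = 17/21:4/21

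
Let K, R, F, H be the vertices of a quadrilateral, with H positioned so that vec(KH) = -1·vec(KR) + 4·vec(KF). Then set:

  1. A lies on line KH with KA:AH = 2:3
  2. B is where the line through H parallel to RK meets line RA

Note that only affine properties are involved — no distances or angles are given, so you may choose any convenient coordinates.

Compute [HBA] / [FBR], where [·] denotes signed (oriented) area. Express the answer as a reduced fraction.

Work in coordinates with K = (0, 0), R = (1, 0), F = (0, 1), H = (-1, 4).
1. A lies on line KH with KA:AH = 2:3 ⇒ A = (-2/5, 8/5)
2. B is where the line through H parallel to RK meets line RA ⇒ B = (-5/2, 4)
2·[HBA] = 18/5, 2·[FBR] = -1/2
[HBA]:[FBR] = 18/5:-1/2 = -36/5

[HBA]:[FBR] = -36/5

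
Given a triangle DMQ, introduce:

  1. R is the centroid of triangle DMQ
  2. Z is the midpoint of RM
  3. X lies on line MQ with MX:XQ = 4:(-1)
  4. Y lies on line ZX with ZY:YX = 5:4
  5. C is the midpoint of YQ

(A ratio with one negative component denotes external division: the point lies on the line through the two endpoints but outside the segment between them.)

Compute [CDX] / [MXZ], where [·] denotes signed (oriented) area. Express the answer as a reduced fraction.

Assign D = (0, 0), M = (1, 0), Q = (0, 1) — the answer is frame-independent, so this choice is without loss of generality.
1. R is the centroid of triangle DMQ ⇒ R = (1/3, 1/3)
2. Z is the midpoint of RM ⇒ Z = (2/3, 1/6)
3. X lies on line MQ with MX:XQ = 4:(-1) ⇒ X = (-1/3, 4/3)
4. Y lies on line ZX with ZY:YX = 5:4 ⇒ Y = (1/9, 22/27)
5. C is the midpoint of YQ ⇒ C = (1/18, 49/54)
2·[CDX] = -61/162, 2·[MXZ] = 2/9
[CDX]:[MXZ] = -61/162:2/9 = -61/36

[CDX]:[MXZ] = -61/36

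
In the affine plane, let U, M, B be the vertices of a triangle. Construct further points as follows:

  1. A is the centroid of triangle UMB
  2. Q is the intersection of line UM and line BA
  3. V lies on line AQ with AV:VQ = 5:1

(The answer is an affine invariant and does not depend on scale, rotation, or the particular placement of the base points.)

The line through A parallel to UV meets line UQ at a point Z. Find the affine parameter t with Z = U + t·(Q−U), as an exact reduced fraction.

Set U = (0, 0), M = (1, 0), B = (0, 1); any affine frame gives the same invariant.
1. A is the centroid of triangle UMB ⇒ A = (1/3, 1/3)
2. Q is the intersection of line UM and line BA ⇒ Q = (1/2, 0)
3. V lies on line AQ with AV:VQ = 5:1 ⇒ V = (17/36, 1/18)
through A parallel to UV: direction (17/36, 1/18); meets UQ at Z = (-5/2, 0)
Z = U + t·(Q−U) with t = -5

t = -5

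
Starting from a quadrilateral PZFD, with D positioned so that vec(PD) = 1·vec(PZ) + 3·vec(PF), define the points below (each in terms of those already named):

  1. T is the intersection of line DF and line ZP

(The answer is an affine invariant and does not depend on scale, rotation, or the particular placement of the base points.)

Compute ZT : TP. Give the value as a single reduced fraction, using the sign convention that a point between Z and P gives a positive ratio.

Work in coordinates with P = (0, 0), Z = (1, 0), F = (0, 1), D = (1, 3).
1. T is the intersection of line DF and line ZP ⇒ T = (-1/2, 0)
T = Z + t·(P−Z) with t = 3/2, so ZT:TP = t:(1−t) = 3/2:-1/2

ZT:TP = -3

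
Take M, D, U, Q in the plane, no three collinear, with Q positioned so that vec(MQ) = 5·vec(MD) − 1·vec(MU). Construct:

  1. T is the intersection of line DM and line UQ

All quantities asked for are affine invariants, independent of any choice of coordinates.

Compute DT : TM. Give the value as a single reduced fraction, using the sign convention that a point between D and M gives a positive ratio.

Set M = (0, 0), D = (1, 0), U = (0, 1), Q = (5, -1); any affine frame gives the same invariant.
1. T is the intersection of line DM and line UQ ⇒ T = (5/2, 0)
T = D + t·(M−D) with t = -3/2, so DT:TM = t:(1−t) = -3/2:5/2

DT:TM = -3/5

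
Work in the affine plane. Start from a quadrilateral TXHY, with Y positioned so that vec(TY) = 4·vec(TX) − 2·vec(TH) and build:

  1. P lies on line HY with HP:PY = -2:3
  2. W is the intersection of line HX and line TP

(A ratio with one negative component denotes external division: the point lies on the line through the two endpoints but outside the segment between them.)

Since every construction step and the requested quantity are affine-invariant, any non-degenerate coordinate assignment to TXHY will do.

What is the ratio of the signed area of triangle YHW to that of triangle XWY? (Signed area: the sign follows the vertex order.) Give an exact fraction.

[YHW]:[XWY] = 8/7

Choose coordinates T = (0, 0), X = (1, 0), H = (0, 1), Y = (4, -2).
1. P lies on line HY with HP:PY = -2:3 ⇒ P = (-8, 7)
2. W is the intersection of line HX and line TP ⇒ W = (8, -7)
2·[YHW] = 8, 2·[XWY] = 7
[YHW]:[XWY] = 8:7 = 8/7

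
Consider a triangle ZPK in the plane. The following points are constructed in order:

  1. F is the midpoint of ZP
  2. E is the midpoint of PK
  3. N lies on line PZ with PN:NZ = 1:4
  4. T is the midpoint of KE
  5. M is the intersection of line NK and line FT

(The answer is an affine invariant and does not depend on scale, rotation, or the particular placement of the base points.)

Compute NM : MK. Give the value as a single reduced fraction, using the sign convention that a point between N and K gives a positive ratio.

NM:MK = 9/5

Choose coordinates Z = (0, 0), P = (1, 0), K = (0, 1).
1. F is the midpoint of ZP ⇒ F = (1/2, 0)
2. E is the midpoint of PK ⇒ E = (1/2, 1/2)
3. N lies on line PZ with PN:NZ = 1:4 ⇒ N = (4/5, 0)
4. T is the midpoint of KE ⇒ T = (1/4, 3/4)
5. M is the intersection of line NK and line FT ⇒ M = (2/7, 9/14)
M = N + t·(K−N) with t = 9/14, so NM:MK = t:(1−t) = 9/14:5/14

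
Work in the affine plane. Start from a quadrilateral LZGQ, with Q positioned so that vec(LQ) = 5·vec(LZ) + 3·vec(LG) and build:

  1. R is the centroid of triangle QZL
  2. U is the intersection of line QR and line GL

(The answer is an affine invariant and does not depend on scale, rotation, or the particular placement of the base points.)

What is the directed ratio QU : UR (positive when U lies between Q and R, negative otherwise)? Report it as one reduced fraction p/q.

QU:UR = -5/2

Choose coordinates L = (0, 0), Z = (1, 0), G = (0, 1), Q = (5, 3).
1. R is the centroid of triangle QZL ⇒ R = (2, 1)
2. U is the intersection of line QR and line GL ⇒ U = (0, -1/3)
U = Q + t·(R−Q) with t = 5/3, so QU:UR = t:(1−t) = 5/3:-2/3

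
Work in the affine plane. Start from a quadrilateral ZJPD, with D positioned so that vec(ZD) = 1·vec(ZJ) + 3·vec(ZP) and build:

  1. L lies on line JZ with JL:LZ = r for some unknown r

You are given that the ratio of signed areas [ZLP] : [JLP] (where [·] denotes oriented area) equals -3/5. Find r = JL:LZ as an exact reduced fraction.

Work in coordinates with Z = (0, 0), J = (1, 0), P = (0, 1), D = (1, 3).
1. With JL:LZ = r, write λ = r/(r+1) so L = J + λ·(Z−J); L is affine-linear in λ
Every point depending on L is an affine combination of L and λ-independent points, so each such coordinate is linear in λ; the λ² term in each signed area is a multiple of (Z−J)×(Z−J) = 0, so 2·[ZLP] and 2·[JLP] are each linear in λ. Evaluating at λ=0 and λ=1:
  2·[ZLP] = −λ + 1,   2·[JLP] = −λ
So [ZLP]:[JLP] = (−λ + 1) / (−λ). Setting this equal to -3/5:
  −λ + 1 = -3/5·(−λ)  ⇒  λ = 5/8
Then r = λ/(1−λ) = (5/8)/(3/8) = 5/3. Check: with r = 5/3, L = (3/8, 0) and [ZLP]:[JLP] = -3/5 as required.

r = 5/3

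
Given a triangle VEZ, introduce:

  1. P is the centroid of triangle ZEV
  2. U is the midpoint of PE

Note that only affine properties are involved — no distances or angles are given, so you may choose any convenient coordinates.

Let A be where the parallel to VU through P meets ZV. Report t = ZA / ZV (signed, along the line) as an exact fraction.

t = 3/4

Work in coordinates with V = (0, 0), E = (1, 0), Z = (0, 1).
1. P is the centroid of triangle ZEV ⇒ P = (1/3, 1/3)
2. U is the midpoint of PE ⇒ U = (2/3, 1/6)
through P parallel to VU: direction (2/3, 1/6); meets ZV at A = (0, 1/4)
A = Z + t·(V−Z) with t = 3/4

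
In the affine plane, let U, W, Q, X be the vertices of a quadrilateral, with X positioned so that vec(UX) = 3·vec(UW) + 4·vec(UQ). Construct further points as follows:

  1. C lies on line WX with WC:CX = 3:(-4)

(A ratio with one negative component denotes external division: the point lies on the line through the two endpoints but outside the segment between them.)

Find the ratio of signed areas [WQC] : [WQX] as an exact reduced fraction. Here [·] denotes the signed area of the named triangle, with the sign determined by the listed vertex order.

Choose coordinates U = (0, 0), W = (1, 0), Q = (0, 1), X = (3, 4).
1. C lies on line WX with WC:CX = 3:(-4) ⇒ C = (-5, -12)
2·[WQC] = 18, 2·[WQX] = -6
[WQC]:[WQX] = 18:-6 = -3

[WQC]:[WQX] = -3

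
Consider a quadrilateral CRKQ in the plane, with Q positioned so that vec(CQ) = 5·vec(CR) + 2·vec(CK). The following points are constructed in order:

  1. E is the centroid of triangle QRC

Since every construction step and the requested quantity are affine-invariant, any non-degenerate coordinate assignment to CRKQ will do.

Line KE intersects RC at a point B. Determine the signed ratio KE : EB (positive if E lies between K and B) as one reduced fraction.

Work in coordinates with C = (0, 0), R = (1, 0), K = (0, 1), Q = (5, 2).
1. E is the centroid of triangle QRC ⇒ E = (2, 2/3)
line KE meets RC at B = (6, 0)
E = K + t·(B−K) with t = 1/3, so KE:EB = 1/3:2/3

KE:EB = 1/2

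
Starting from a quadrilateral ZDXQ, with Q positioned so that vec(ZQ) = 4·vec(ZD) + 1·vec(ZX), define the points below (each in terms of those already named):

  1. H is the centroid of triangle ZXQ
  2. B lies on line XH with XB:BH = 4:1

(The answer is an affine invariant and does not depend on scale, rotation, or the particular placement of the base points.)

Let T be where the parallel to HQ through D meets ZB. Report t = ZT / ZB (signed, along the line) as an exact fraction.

t = -5/24

Set Z = (0, 0), D = (1, 0), X = (0, 1), Q = (4, 1); any affine frame gives the same invariant.
1. H is the centroid of triangle ZXQ ⇒ H = (4/3, 2/3)
2. B lies on line XH with XB:BH = 4:1 ⇒ B = (16/15, 11/15)
through D parallel to HQ: direction (8/3, 1/3); meets ZB at T = (-2/9, -11/72)
T = Z + t·(B−Z) with t = -5/24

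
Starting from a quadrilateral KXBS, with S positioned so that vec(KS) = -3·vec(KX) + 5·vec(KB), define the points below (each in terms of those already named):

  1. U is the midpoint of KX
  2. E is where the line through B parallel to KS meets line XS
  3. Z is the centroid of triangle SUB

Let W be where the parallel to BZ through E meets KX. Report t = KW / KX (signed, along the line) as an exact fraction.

Work in coordinates with K = (0, 0), X = (1, 0), B = (0, 1), S = (-3, 5).
1. U is the midpoint of KX ⇒ U = (1/2, 0)
2. E is where the line through B parallel to KS meets line XS ⇒ E = (-3/5, 2)
3. Z is the centroid of triangle SUB ⇒ Z = (-5/6, 2)
through E parallel to BZ: direction (-5/6, 1); meets KX at W = (16/15, 0)
W = K + t·(X−K) with t = 16/15

t = 16/15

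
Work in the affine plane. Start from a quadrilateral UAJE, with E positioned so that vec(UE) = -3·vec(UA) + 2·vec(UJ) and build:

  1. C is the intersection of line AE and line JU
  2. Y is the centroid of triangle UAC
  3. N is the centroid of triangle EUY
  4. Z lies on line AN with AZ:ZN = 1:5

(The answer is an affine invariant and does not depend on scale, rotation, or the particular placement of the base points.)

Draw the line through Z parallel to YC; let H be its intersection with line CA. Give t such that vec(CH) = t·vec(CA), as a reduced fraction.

t = 11/18

Assign U = (0, 0), A = (1, 0), J = (0, 1), E = (-3, 2) — the answer is frame-independent, so this choice is without loss of generality.
1. C is the intersection of line AE and line JU ⇒ C = (0, 1/2)
2. Y is the centroid of triangle UAC ⇒ Y = (1/3, 1/6)
3. N is the centroid of triangle EUY ⇒ N = (-8/9, 13/18)
4. Z lies on line AN with AZ:ZN = 1:5 ⇒ Z = (37/54, 13/108)
through Z parallel to YC: direction (-1/3, 1/3); meets CA at H = (11/18, 7/36)
H = C + t·(A−C) with t = 11/18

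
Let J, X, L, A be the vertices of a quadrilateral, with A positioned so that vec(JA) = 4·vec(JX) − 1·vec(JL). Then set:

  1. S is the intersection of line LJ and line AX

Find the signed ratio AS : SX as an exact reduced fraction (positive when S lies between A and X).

AS:SX = -4

Assign J = (0, 0), X = (1, 0), L = (0, 1), A = (4, -1) — the answer is frame-independent, so this choice is without loss of generality.
1. S is the intersection of line LJ and line AX ⇒ S = (0, 1/3)
S = A + t·(X−A) with t = 4/3, so AS:SX = t:(1−t) = 4/3:-1/3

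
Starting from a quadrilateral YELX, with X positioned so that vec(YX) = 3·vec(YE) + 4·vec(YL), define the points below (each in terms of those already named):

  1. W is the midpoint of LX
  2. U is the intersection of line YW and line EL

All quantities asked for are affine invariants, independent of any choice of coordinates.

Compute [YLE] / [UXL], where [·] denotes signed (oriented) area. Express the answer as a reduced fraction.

Set Y = (0, 0), E = (1, 0), L = (0, 1), X = (3, 4); any affine frame gives the same invariant.
1. W is the midpoint of LX ⇒ W = (3/2, 5/2)
2. U is the intersection of line YW and line EL ⇒ U = (3/8, 5/8)
2·[YLE] = -1, 2·[UXL] = 9/4
[YLE]:[UXL] = -1:9/4 = -4/9

[YLE]:[UXL] = -4/9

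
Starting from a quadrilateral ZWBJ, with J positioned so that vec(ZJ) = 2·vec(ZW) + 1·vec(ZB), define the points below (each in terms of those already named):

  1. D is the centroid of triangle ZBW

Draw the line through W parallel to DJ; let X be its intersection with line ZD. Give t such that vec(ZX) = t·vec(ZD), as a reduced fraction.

t = -2

Assign Z = (0, 0), W = (1, 0), B = (0, 1), J = (2, 1) — the answer is frame-independent, so this choice is without loss of generality.
1. D is the centroid of triangle ZBW ⇒ D = (1/3, 1/3)
through W parallel to DJ: direction (5/3, 2/3); meets ZD at X = (-2/3, -2/3)
X = Z + t·(D−Z) with t = -2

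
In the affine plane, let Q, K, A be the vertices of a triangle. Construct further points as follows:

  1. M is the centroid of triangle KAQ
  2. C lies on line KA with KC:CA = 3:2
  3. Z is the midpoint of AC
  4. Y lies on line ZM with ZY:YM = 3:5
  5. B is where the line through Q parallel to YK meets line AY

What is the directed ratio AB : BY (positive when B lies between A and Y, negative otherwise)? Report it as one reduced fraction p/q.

AB:BY = -6/5

Set Q = (0, 0), K = (1, 0), A = (0, 1); any affine frame gives the same invariant.
1. M is the centroid of triangle KAQ ⇒ M = (1/3, 1/3)
2. C lies on line KA with KC:CA = 3:2 ⇒ C = (2/5, 3/5)
3. Z is the midpoint of AC ⇒ Z = (1/5, 4/5)
4. Y lies on line ZM with ZY:YM = 3:5 ⇒ Y = (1/4, 5/8)
5. B is where the line through Q parallel to YK meets line AY ⇒ B = (3/2, -5/4)
B = A + t·(Y−A) with t = 6, so AB:BY = t:(1−t) = 6:-5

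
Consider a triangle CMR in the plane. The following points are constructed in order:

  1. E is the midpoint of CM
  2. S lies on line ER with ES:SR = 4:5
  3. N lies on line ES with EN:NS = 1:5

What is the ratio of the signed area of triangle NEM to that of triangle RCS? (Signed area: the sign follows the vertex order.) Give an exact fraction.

Set C = (0, 0), M = (1, 0), R = (0, 1); any affine frame gives the same invariant.
1. E is the midpoint of CM ⇒ E = (1/2, 0)
2. S lies on line ER with ES:SR = 4:5 ⇒ S = (5/18, 4/9)
3. N lies on line ES with EN:NS = 1:5 ⇒ N = (25/54, 2/27)
2·[NEM] = 1/27, 2·[RCS] = 5/18
[NEM]:[RCS] = 1/27:5/18 = 2/15

[NEM]:[RCS] = 2/15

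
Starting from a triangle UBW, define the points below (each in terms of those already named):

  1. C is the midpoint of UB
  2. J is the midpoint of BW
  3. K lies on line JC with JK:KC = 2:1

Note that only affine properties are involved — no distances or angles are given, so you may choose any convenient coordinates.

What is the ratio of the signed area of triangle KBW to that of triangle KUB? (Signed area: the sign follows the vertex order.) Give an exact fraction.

[KBW]:[KUB] = 2

Set U = (0, 0), B = (1, 0), W = (0, 1); any affine frame gives the same invariant.
1. C is the midpoint of UB ⇒ C = (1/2, 0)
2. J is the midpoint of BW ⇒ J = (1/2, 1/2)
3. K lies on line JC with JK:KC = 2:1 ⇒ K = (1/2, 1/6)
2·[KBW] = 1/3, 2·[KUB] = 1/6
[KBW]:[KUB] = 1/3:1/6 = 2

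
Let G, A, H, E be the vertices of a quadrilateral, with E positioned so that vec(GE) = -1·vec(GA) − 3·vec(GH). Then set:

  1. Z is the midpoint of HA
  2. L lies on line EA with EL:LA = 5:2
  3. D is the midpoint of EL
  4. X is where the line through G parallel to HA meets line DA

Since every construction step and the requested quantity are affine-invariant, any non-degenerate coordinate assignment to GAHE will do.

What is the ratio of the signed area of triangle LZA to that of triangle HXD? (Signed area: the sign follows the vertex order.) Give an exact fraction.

Choose coordinates G = (0, 0), A = (1, 0), H = (0, 1), E = (-1, -3).
1. Z is the midpoint of HA ⇒ Z = (1/2, 1/2)
2. L lies on line EA with EL:LA = 5:2 ⇒ L = (3/7, -6/7)
3. D is the midpoint of EL ⇒ D = (-2/7, -27/14)
4. X is where the line through G parallel to HA meets line DA ⇒ X = (3/5, -3/5)
2·[LZA] = -5/7, 2·[HXD] = -31/14
[LZA]:[HXD] = -5/7:-31/14 = 10/31

[LZA]:[HXD] = 10/31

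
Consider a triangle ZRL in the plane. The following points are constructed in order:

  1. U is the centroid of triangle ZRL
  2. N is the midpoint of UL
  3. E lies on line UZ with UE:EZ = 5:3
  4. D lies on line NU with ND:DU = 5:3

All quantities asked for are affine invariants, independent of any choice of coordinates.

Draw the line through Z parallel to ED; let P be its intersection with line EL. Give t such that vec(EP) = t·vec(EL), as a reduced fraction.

Set Z = (0, 0), R = (1, 0), L = (0, 1); any affine frame gives the same invariant.
1. U is the centroid of triangle ZRL ⇒ U = (1/3, 1/3)
2. N is the midpoint of UL ⇒ N = (1/6, 2/3)
3. E lies on line UZ with UE:EZ = 5:3 ⇒ E = (1/8, 1/8)
4. D lies on line NU with ND:DU = 5:3 ⇒ D = (13/48, 11/24)
through Z parallel to ED: direction (7/48, 1/3); meets EL at P = (7/65, 16/65)
P = E + t·(L−E) with t = 9/65

t = 9/65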